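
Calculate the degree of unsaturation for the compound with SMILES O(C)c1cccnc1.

4

Molecular formula from the SMILES: C6H7NO.
DoU = (2C + 2 + N − H − X)/2 = (2·6 + 2 + 1 − 7 − 0)/2 = 8/2 = 4.
(Structurally: 1 ring(s) + 3 π bond(s) = 4.)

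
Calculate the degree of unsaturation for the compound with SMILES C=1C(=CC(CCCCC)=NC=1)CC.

Molecular formula from the SMILES: C12H19N.
DoU = (2C + 2 + N − H − X)/2 = (2·12 + 2 + 1 − 19 − 0)/2 = 8/2 = 4.
(Structurally: 1 ring(s) + 3 π bond(s) = 4.)

4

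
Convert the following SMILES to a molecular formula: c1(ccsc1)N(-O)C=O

Heavy atoms from the SMILES: 5 C, 1 N, 2 O, 1 S.
Implicit hydrogens by atom environment:
  3 × C (aromatic): 1 H each → 3
  1 × C: 1 H
  1 × C (aromatic): no H
  1 × N: no H
  1 × O: 1 H
  1 × O: no H
  1 × S (aromatic): no H
  Total hydrogens = 5.
Molecular formula: C5H5NO2S

C5H5NO2S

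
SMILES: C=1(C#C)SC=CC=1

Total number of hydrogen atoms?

4

Hydrogens are implicit in SMILES; fill each atom to its normal valence:
  3 × C (aromatic): 1 H each → 3
  1 × C: 1 H
  1 × C (aromatic): no H
  1 × C: no H
  1 × S (aromatic): no H
  Total hydrogens = 4.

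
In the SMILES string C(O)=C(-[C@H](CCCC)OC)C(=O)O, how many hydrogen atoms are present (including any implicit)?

Hydrogens are implicit in SMILES; fill each atom to its normal valence:
  3 × C: 2 H each → 6
  2 × C: 3 H each → 6
  2 × C: 1 H each → 2
  2 × C: no H
  2 × O: 1 H each → 2
  2 × O: no H
  Total hydrogens = 16.

16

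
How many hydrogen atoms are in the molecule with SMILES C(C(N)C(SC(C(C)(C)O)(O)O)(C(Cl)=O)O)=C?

Hydrogens are implicit in SMILES; fill each atom to its normal valence:
  4 × C: no H
  4 × O: 1 H each → 4
  2 × C: 3 H each → 6
  2 × C: 1 H each → 2
  1 × C: 2 H
  1 × Cl: no H
  1 × N: 2 H
  1 × O: no H
  1 × S: no H
  Total hydrogens = 16.

16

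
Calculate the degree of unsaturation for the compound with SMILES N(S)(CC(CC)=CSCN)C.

Molecular formula from the SMILES: C7H16N2S2.
DoU = (2C + 2 + N − H − X)/2 = (2·7 + 2 + 2 − 16 − 0)/2 = 2/2 = 1.
(Structurally: 0 ring(s) + 1 π bond(s) = 1.)

1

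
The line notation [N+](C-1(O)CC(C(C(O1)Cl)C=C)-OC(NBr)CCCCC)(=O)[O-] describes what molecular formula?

C13H22BrClN2O5

Heavy atoms from the SMILES: 1 Br, 13 C, 1 Cl, 2 N, 5 O.
Implicit hydrogens by atom environment:
  6 × C: 2 H each → 12
  5 × C: 1 H each → 5
  3 × O: no H
  1 × Br: no H
  1 × C: 3 H
  1 × C: no H
  1 × Cl: no H
  1 × N: 1 H
  1 × N (charge +1): no H
  1 × O: 1 H
  1 × O (charge -1): no H
  Total hydrogens = 22.
Molecular formula: C13H22BrClN2O5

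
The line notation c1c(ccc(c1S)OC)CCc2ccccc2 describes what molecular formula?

C15H16OS

Heavy atoms from the SMILES: 15 C, 1 O, 1 S.
Implicit hydrogens by atom environment:
  8 × C (aromatic): 1 H each → 8
  4 × C (aromatic): no H
  2 × C: 2 H each → 4
  1 × C: 3 H
  1 × O: no H
  1 × S: 1 H
  Total hydrogens = 16.
Molecular formula: C15H16OS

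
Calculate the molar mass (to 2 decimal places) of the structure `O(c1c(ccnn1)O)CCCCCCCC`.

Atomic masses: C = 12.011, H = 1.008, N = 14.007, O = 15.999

224.30

Molecular formula: C12H20N2O2.
M = 12×12.011 + 20×1.008 + 2×14.007 + 2×15.999 = 224.30 g/mol.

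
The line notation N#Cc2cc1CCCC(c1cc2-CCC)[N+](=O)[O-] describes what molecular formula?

Heavy atoms from the SMILES: 14 C, 2 N, 2 O.
Implicit hydrogens by atom environment:
  5 × C: 2 H each → 10
  4 × C (aromatic): no H
  2 × C (aromatic): 1 H each → 2
  1 × C: 3 H
  1 × C: 1 H
  1 × C: no H
  1 × N (charge +1): no H
  1 × N: no H
  1 × O: no H
  1 × O (charge -1): no H
  Total hydrogens = 16.
Molecular formula: C14H16N2O2

C14H16N2O2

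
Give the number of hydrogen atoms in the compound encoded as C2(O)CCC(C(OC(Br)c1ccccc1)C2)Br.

16

Hydrogens are implicit in SMILES; fill each atom to its normal valence:
  5 × C (aromatic): 1 H each → 5
  4 × C: 1 H each → 4
  3 × C: 2 H each → 6
  2 × Br: no H
  1 × C (aromatic): no H
  1 × O: 1 H
  1 × O: no H
  Total hydrogens = 16.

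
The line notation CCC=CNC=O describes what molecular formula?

C5H9NO

Heavy atoms from the SMILES: 5 C, 1 N, 1 O.
Implicit hydrogens by atom environment:
  3 × C: 1 H each → 3
  1 × C: 3 H
  1 × C: 2 H
  1 × N: 1 H
  1 × O: no H
  Total hydrogens = 9.
Molecular formula: C5H9NO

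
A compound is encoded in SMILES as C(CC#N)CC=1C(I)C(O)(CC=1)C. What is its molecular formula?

C10H14INO

Heavy atoms from the SMILES: 10 C, 1 I, 1 N, 1 O.
Implicit hydrogens by atom environment:
  4 × C: 2 H each → 8
  3 × C: no H
  2 × C: 1 H each → 2
  1 × C: 3 H
  1 × I: no H
  1 × N: no H
  1 × O: 1 H
  Total hydrogens = 14.
Molecular formula: C10H14INO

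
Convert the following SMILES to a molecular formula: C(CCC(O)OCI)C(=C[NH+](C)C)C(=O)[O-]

C10H18INO4

Heavy atoms from the SMILES: 10 C, 1 I, 1 N, 4 O.
Implicit hydrogens by atom environment:
  4 × C: 2 H each → 8
  2 × C: 3 H each → 6
  2 × C: 1 H each → 2
  2 × C: no H
  2 × O: no H
  1 × I: no H
  1 × N (charge +1): 1 H
  1 × O: 1 H
  1 × O (charge -1): no H
  Total hydrogens = 18.
Molecular formula: C10H18INO4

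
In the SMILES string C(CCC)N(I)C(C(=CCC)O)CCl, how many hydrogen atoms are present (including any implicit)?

19

Hydrogens are implicit in SMILES; fill each atom to its normal valence:
  5 × C: 2 H each → 10
  2 × C: 3 H each → 6
  2 × C: 1 H each → 2
  1 × C: no H
  1 × Cl: no H
  1 × I: no H
  1 × N: no H
  1 × O: 1 H
  Total hydrogens = 19.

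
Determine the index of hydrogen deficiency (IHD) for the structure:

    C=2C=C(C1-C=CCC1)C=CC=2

6

Molecular formula from the SMILES: C11H12.
DoU = (2C + 2 + N − H − X)/2 = (2·11 + 2 + 0 − 12 − 0)/2 = 12/2 = 6.
(Structurally: 2 ring(s) + 4 π bond(s) = 6.)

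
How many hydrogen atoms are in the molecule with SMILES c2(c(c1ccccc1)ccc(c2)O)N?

Hydrogens are implicit in SMILES; fill each atom to its normal valence:
  8 × C (aromatic): 1 H each → 8
  4 × C (aromatic): no H
  1 × N: 2 H
  1 × O: 1 H
  Total hydrogens = 11.

11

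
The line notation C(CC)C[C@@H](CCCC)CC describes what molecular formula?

C11H24

Heavy atoms from the SMILES: 11 C.
Implicit hydrogens by atom environment:
  7 × C: 2 H each → 14
  3 × C: 3 H each → 9
  1 × C: 1 H
  Total hydrogens = 24.
Molecular formula: C11H24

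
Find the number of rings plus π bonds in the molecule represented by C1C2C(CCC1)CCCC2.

Molecular formula from the SMILES: C10H18.
DoU = (2C + 2 + N − H − X)/2 = (2·10 + 2 + 0 − 18 − 0)/2 = 4/2 = 2.
(Structurally: 2 ring(s) + 0 π bond(s) = 2.)

2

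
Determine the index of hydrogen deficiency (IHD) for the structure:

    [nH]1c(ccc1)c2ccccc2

7

Molecular formula from the SMILES: C10H9N.
DoU = (2C + 2 + N − H − X)/2 = (2·10 + 2 + 1 − 9 − 0)/2 = 14/2 = 7.
(Structurally: 2 ring(s) + 5 π bond(s) = 7.)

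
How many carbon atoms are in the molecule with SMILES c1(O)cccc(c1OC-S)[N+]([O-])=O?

7

The symbol for carbon appears 7 times in the SMILES. Lowercase c denotes aromatic carbon and counts toward C.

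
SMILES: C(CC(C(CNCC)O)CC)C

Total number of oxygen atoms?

1

The symbol for oxygen appears 1 time in the SMILES.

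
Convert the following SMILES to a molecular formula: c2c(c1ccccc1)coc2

C10H8O

Heavy atoms from the SMILES: 10 C, 1 O.
Implicit hydrogens by atom environment:
  8 × C (aromatic): 1 H each → 8
  2 × C (aromatic): no H
  1 × O (aromatic): no H
  Total hydrogens = 8.
Molecular formula: C10H8O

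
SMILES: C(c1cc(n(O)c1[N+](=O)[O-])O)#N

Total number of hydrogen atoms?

Hydrogens are implicit in SMILES; fill each atom to its normal valence:
  3 × C (aromatic): no H
  2 × O: 1 H each → 2
  1 × C (aromatic): 1 H
  1 × C: no H
  1 × N (aromatic): no H
  1 × N: no H
  1 × N (charge +1): no H
  1 × O: no H
  1 × O (charge -1): no H
  Total hydrogens = 3.

3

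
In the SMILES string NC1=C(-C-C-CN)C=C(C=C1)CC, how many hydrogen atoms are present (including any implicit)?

Hydrogens are implicit in SMILES; fill each atom to its normal valence:
  4 × C: 2 H each → 8
  3 × C (aromatic): 1 H each → 3
  3 × C (aromatic): no H
  2 × N: 2 H each → 4
  1 × C: 3 H
  Total hydrogens = 18.

18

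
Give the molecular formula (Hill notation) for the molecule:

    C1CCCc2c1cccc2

C10H12

Heavy atoms from the SMILES: 10 C.
Implicit hydrogens by atom environment:
  4 × C: 2 H each → 8
  4 × C (aromatic): 1 H each → 4
  2 × C (aromatic): no H
  Total hydrogens = 12.
Molecular formula: C10H12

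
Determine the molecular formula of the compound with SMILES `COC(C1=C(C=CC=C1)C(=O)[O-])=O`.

Heavy atoms from the SMILES: 9 C, 4 O.
Implicit hydrogens by atom environment:
  4 × C (aromatic): 1 H each → 4
  3 × O: no H
  2 × C (aromatic): no H
  2 × C: no H
  1 × C: 3 H
  1 × O (charge -1): no H
  Total hydrogens = 7.
Net charge -1.
Molecular formula: C9H7O4-

C9H7O4-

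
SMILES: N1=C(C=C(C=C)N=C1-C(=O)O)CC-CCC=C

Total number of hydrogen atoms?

Hydrogens are implicit in SMILES; fill each atom to its normal valence:
  6 × C: 2 H each → 12
  3 × C (aromatic): no H
  2 × C: 1 H each → 2
  2 × N (aromatic): no H
  1 × C (aromatic): 1 H
  1 × C: no H
  1 × O: 1 H
  1 × O: no H
  Total hydrogens = 16.

16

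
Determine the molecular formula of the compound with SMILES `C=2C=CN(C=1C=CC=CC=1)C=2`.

Heavy atoms from the SMILES: 10 C, 1 N.
Implicit hydrogens by atom environment:
  9 × C (aromatic): 1 H each → 9
  1 × C (aromatic): no H
  1 × N (aromatic): no H
  Total hydrogens = 9.
Molecular formula: C10H9N

C10H9N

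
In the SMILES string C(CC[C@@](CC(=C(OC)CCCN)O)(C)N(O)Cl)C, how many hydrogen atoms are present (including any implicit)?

Hydrogens are implicit in SMILES; fill each atom to its normal valence:
  7 × C: 2 H each → 14
  3 × C: 3 H each → 9
  3 × C: no H
  2 × O: 1 H each → 2
  1 × Cl: no H
  1 × N: 2 H
  1 × N: no H
  1 × O: no H
  Total hydrogens = 27.

27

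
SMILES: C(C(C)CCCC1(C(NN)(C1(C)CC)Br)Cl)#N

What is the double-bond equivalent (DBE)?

3

Molecular formula from the SMILES: C12H21BrClN3.
DoU = (2C + 2 + N − H − X)/2 = (2·12 + 2 + 3 − 21 − 2)/2 = 6/2 = 3.
(Structurally: 1 ring(s) + 2 π bond(s) = 3.)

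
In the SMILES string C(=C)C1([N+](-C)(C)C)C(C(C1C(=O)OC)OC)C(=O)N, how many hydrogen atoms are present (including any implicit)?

23

Hydrogens are implicit in SMILES; fill each atom to its normal valence:
  5 × C: 3 H each → 15
  4 × C: 1 H each → 4
  4 × O: no H
  3 × C: no H
  1 × C: 2 H
  1 × N: 2 H
  1 × N (charge +1): no H
  Total hydrogens = 23.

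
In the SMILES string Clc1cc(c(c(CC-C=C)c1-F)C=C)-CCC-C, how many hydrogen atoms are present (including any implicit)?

20

Hydrogens are implicit in SMILES; fill each atom to its normal valence:
  7 × C: 2 H each → 14
  5 × C (aromatic): no H
  2 × C: 1 H each → 2
  1 × C: 3 H
  1 × C (aromatic): 1 H
  1 × Cl: no H
  1 × F: no H
  Total hydrogens = 20.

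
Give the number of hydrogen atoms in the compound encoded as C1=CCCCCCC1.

14

Hydrogens are implicit in SMILES; fill each atom to its normal valence:
  6 × C: 2 H each → 12
  2 × C: 1 H each → 2
  Total hydrogens = 14.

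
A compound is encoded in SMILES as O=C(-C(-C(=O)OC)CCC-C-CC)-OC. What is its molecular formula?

C11H20O4

Heavy atoms from the SMILES: 11 C, 4 O.
Implicit hydrogens by atom environment:
  5 × C: 2 H each → 10
  4 × O: no H
  3 × C: 3 H each → 9
  2 × C: no H
  1 × C: 1 H
  Total hydrogens = 20.
Molecular formula: C11H20O4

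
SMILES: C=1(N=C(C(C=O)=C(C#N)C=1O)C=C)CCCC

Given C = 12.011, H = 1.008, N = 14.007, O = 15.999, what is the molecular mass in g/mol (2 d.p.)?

230.27

Molecular formula: C13H14N2O2.
M = 13×12.011 + 14×1.008 + 2×14.007 + 2×15.999 = 230.27 g/mol.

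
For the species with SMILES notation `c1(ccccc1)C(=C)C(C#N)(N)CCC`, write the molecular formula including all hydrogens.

Heavy atoms from the SMILES: 13 C, 2 N.
Implicit hydrogens by atom environment:
  5 × C (aromatic): 1 H each → 5
  3 × C: 2 H each → 6
  3 × C: no H
  1 × C: 3 H
  1 × C (aromatic): no H
  1 × N: 2 H
  1 × N: no H
  Total hydrogens = 16.
Molecular formula: C13H16N2

C13H16N2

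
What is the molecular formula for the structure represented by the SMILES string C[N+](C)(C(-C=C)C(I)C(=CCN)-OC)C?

C11H22IN2O+

Heavy atoms from the SMILES: 11 C, 1 I, 2 N, 1 O.
Implicit hydrogens by atom environment:
  4 × C: 3 H each → 12
  4 × C: 1 H each → 4
  2 × C: 2 H each → 4
  1 × C: no H
  1 × I: no H
  1 × N: 2 H
  1 × N (charge +1): no H
  1 × O: no H
  Total hydrogens = 22.
Net charge +1.
Molecular formula: C11H22IN2O+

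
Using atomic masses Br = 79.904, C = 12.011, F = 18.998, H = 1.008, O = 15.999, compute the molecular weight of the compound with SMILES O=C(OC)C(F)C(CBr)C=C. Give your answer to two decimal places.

Molecular formula: C7H10BrFO2.
M = 1×79.904 + 7×12.011 + 1×18.998 + 10×1.008 + 2×15.999 = 225.06 g/mol.

225.06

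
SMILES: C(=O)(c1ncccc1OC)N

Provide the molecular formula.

Heavy atoms from the SMILES: 7 C, 2 N, 2 O.
Implicit hydrogens by atom environment:
  3 × C (aromatic): 1 H each → 3
  2 × C (aromatic): no H
  2 × O: no H
  1 × C: 3 H
  1 × C: no H
  1 × N: 2 H
  1 × N (aromatic): no H
  Total hydrogens = 8.
Molecular formula: C7H8N2O2

C7H8N2O2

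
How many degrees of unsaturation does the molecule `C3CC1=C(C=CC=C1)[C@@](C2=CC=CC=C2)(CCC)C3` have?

Molecular formula from the SMILES: C19H22.
DoU = (2C + 2 + N − H − X)/2 = (2·19 + 2 + 0 − 22 − 0)/2 = 18/2 = 9.
(Structurally: 3 ring(s) + 6 π bond(s) = 9.)

9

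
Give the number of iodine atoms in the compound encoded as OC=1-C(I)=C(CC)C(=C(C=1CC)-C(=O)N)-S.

1

The symbol for iodine appears 1 time in the SMILES.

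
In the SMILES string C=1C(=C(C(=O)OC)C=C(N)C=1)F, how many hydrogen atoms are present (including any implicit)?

8

Hydrogens are implicit in SMILES; fill each atom to its normal valence:
  3 × C (aromatic): 1 H each → 3
  3 × C (aromatic): no H
  2 × O: no H
  1 × C: 3 H
  1 × C: no H
  1 × F: no H
  1 × N: 2 H
  Total hydrogens = 8.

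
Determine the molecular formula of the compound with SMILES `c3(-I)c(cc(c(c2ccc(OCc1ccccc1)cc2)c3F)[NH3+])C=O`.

Heavy atoms from the SMILES: 20 C, 1 F, 1 I, 1 N, 2 O.
Implicit hydrogens by atom environment:
  10 × C (aromatic): 1 H each → 10
  8 × C (aromatic): no H
  2 × O: no H
  1 × C: 2 H
  1 × C: 1 H
  1 × F: no H
  1 × I: no H
  1 × N (charge +1): 3 H
  Total hydrogens = 16.
Net charge +1.
Molecular formula: C20H16FINO2+

C20H16FINO2+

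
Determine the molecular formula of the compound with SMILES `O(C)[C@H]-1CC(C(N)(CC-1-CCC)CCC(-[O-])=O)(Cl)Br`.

Heavy atoms from the SMILES: 1 Br, 13 C, 1 Cl, 1 N, 3 O.
Implicit hydrogens by atom environment:
  6 × C: 2 H each → 12
  3 × C: no H
  2 × C: 3 H each → 6
  2 × C: 1 H each → 2
  2 × O: no H
  1 × Br: no H
  1 × Cl: no H
  1 × N: 2 H
  1 × O (charge -1): no H
  Total hydrogens = 22.
Net charge -1.
Molecular formula: C13H22BrClNO3-

C13H22BrClNO3-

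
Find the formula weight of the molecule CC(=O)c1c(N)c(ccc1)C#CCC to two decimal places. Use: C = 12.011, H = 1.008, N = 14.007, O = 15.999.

187.24

Molecular formula: C12H13NO.
M = 12×12.011 + 13×1.008 + 1×14.007 + 1×15.999 = 187.24 g/mol.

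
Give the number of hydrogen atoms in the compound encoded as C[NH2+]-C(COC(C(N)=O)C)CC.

19

Hydrogens are implicit in SMILES; fill each atom to its normal valence:
  3 × C: 3 H each → 9
  2 × C: 2 H each → 4
  2 × C: 1 H each → 2
  2 × O: no H
  1 × C: no H
  1 × N: 2 H
  1 × N (charge +1): 2 H
  Total hydrogens = 19.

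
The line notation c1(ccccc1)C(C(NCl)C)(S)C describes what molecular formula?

C10H14ClNS

Heavy atoms from the SMILES: 10 C, 1 Cl, 1 N, 1 S.
Implicit hydrogens by atom environment:
  5 × C (aromatic): 1 H each → 5
  2 × C: 3 H each → 6
  1 × C: 1 H
  1 × C: no H
  1 × C (aromatic): no H
  1 × Cl: no H
  1 × N: 1 H
  1 × S: 1 H
  Total hydrogens = 14.
Molecular formula: C10H14ClNS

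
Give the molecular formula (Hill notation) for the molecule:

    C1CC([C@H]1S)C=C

Heavy atoms from the SMILES: 6 C, 1 S.
Implicit hydrogens by atom environment:
  3 × C: 2 H each → 6
  3 × C: 1 H each → 3
  1 × S: 1 H
  Total hydrogens = 10.
Molecular formula: C6H10S

C6H10S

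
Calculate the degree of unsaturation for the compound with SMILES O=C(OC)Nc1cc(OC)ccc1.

5

Molecular formula from the SMILES: C9H11NO3.
DoU = (2C + 2 + N − H − X)/2 = (2·9 + 2 + 1 − 11 − 0)/2 = 10/2 = 5.
(Structurally: 1 ring(s) + 4 π bond(s) = 5.)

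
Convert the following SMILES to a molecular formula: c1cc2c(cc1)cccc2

Heavy atoms from the SMILES: 10 C.
Implicit hydrogens by atom environment:
  8 × C (aromatic): 1 H each → 8
  2 × C (aromatic): no H
  Total hydrogens = 8.
Molecular formula: C10H8

C10H8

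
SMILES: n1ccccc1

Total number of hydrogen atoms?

Hydrogens are implicit in SMILES; fill each atom to its normal valence:
  5 × C (aromatic): 1 H each → 5
  1 × N (aromatic): no H
  Total hydrogens = 5.

5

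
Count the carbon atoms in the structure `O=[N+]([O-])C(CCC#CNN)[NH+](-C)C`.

7

The symbol for carbon appears 7 times in the SMILES.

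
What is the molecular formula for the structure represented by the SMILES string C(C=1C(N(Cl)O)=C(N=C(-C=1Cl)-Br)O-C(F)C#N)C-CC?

Heavy atoms from the SMILES: 1 Br, 11 C, 2 Cl, 1 F, 3 N, 2 O.
Implicit hydrogens by atom environment:
  5 × C (aromatic): no H
  3 × C: 2 H each → 6
  2 × Cl: no H
  2 × N: no H
  1 × Br: no H
  1 × C: 3 H
  1 × C: 1 H
  1 × C: no H
  1 × F: no H
  1 × N (aromatic): no H
  1 × O: 1 H
  1 × O: no H
  Total hydrogens = 11.
Molecular formula: C11H11BrCl2FN3O2

C11H11BrCl2FN3O2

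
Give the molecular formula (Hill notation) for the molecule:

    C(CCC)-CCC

C7H16

Heavy atoms from the SMILES: 7 C.
Implicit hydrogens by atom environment:
  5 × C: 2 H each → 10
  2 × C: 3 H each → 6
  Total hydrogens = 16.
Molecular formula: C7H16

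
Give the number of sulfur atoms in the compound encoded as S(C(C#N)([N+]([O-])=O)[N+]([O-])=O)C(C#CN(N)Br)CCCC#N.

1

The symbol for sulfur appears 1 time in the SMILES.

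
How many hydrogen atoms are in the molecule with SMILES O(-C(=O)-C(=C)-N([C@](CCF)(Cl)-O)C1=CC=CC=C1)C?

15

Hydrogens are implicit in SMILES; fill each atom to its normal valence:
  5 × C (aromatic): 1 H each → 5
  3 × C: 2 H each → 6
  3 × C: no H
  2 × O: no H
  1 × C: 3 H
  1 × C (aromatic): no H
  1 × Cl: no H
  1 × F: no H
  1 × N: no H
  1 × O: 1 H
  Total hydrogens = 15.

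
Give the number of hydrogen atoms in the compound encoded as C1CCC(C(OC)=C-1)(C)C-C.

Hydrogens are implicit in SMILES; fill each atom to its normal valence:
  4 × C: 2 H each → 8
  3 × C: 3 H each → 9
  2 × C: no H
  1 × C: 1 H
  1 × O: no H
  Total hydrogens = 18.

18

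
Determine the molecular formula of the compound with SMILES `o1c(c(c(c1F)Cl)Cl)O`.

Heavy atoms from the SMILES: 4 C, 2 Cl, 1 F, 2 O.
Implicit hydrogens by atom environment:
  4 × C (aromatic): no H
  2 × Cl: no H
  1 × F: no H
  1 × O: 1 H
  1 × O (aromatic): no H
  Total hydrogens = 1.
Molecular formula: C4HCl2FO2

C4HCl2FO2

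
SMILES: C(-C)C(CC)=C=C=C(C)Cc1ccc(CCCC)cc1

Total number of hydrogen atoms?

28

Hydrogens are implicit in SMILES; fill each atom to its normal valence:
  6 × C: 2 H each → 12
  4 × C: 3 H each → 12
  4 × C (aromatic): 1 H each → 4
  4 × C: no H
  2 × C (aromatic): no H
  Total hydrogens = 28.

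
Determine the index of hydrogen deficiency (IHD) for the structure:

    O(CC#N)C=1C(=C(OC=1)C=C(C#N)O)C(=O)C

Molecular formula from the SMILES: C11H8N2O4.
DoU = (2C + 2 + N − H − X)/2 = (2·11 + 2 + 2 − 8 − 0)/2 = 18/2 = 9.
(Structurally: 1 ring(s) + 8 π bond(s) = 9.)

9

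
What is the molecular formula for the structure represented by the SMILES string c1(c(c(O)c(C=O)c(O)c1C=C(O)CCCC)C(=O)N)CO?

Heavy atoms from the SMILES: 15 C, 1 N, 6 O.
Implicit hydrogens by atom environment:
  6 × C (aromatic): no H
  4 × C: 2 H each → 8
  4 × O: 1 H each → 4
  2 × C: 1 H each → 2
  2 × C: no H
  2 × O: no H
  1 × C: 3 H
  1 × N: 2 H
  Total hydrogens = 19.
Molecular formula: C15H19NO6

C15H19NO6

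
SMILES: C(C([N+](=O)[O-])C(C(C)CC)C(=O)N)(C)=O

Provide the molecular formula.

Heavy atoms from the SMILES: 9 C, 2 N, 4 O.
Implicit hydrogens by atom environment:
  3 × C: 3 H each → 9
  3 × C: 1 H each → 3
  3 × O: no H
  2 × C: no H
  1 × C: 2 H
  1 × N: 2 H
  1 × N (charge +1): no H
  1 × O (charge -1): no H
  Total hydrogens = 16.
Molecular formula: C9H16N2O4

C9H16N2O4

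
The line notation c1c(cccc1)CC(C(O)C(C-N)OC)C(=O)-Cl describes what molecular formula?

C13H18ClNO3

Heavy atoms from the SMILES: 13 C, 1 Cl, 1 N, 3 O.
Implicit hydrogens by atom environment:
  5 × C (aromatic): 1 H each → 5
  3 × C: 1 H each → 3
  2 × C: 2 H each → 4
  2 × O: no H
  1 × C: 3 H
  1 × C: no H
  1 × C (aromatic): no H
  1 × Cl: no H
  1 × N: 2 H
  1 × O: 1 H
  Total hydrogens = 18.
Molecular formula: C13H18ClNO3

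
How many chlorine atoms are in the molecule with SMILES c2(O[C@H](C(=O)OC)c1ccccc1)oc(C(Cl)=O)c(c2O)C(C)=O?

1

The symbol for chlorine appears 1 time in the SMILES.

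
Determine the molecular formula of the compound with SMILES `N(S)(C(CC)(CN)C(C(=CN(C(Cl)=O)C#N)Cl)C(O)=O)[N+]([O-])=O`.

Heavy atoms from the SMILES: 10 C, 2 Cl, 5 N, 5 O, 1 S.
Implicit hydrogens by atom environment:
  5 × C: no H
  3 × N: no H
  3 × O: no H
  2 × C: 2 H each → 4
  2 × C: 1 H each → 2
  2 × Cl: no H
  1 × C: 3 H
  1 × N: 2 H
  1 × N (charge +1): no H
  1 × O: 1 H
  1 × O (charge -1): no H
  1 × S: 1 H
  Total hydrogens = 13.
Molecular formula: C10H13Cl2N5O5S

C10H13Cl2N5O5S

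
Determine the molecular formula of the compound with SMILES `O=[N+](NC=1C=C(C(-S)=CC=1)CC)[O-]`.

Heavy atoms from the SMILES: 8 C, 2 N, 2 O, 1 S.
Implicit hydrogens by atom environment:
  3 × C (aromatic): 1 H each → 3
  3 × C (aromatic): no H
  1 × C: 3 H
  1 × C: 2 H
  1 × N: 1 H
  1 × N (charge +1): no H
  1 × O: no H
  1 × O (charge -1): no H
  1 × S: 1 H
  Total hydrogens = 10.
Molecular formula: C8H10N2O2S

C8H10N2O2S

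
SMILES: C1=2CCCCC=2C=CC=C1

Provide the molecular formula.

Heavy atoms from the SMILES: 10 C.
Implicit hydrogens by atom environment:
  4 × C: 2 H each → 8
  4 × C (aromatic): 1 H each → 4
  2 × C (aromatic): no H
  Total hydrogens = 12.
Molecular formula: C10H12

C10H12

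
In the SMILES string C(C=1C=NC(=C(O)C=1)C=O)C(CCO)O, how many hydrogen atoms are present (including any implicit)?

Hydrogens are implicit in SMILES; fill each atom to its normal valence:
  3 × C: 2 H each → 6
  3 × C (aromatic): no H
  3 × O: 1 H each → 3
  2 × C (aromatic): 1 H each → 2
  2 × C: 1 H each → 2
  1 × N (aromatic): no H
  1 × O: no H
  Total hydrogens = 13.

13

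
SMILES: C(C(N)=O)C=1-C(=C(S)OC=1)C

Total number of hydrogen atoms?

9

Hydrogens are implicit in SMILES; fill each atom to its normal valence:
  3 × C (aromatic): no H
  1 × C: 3 H
  1 × C: 2 H
  1 × C (aromatic): 1 H
  1 × C: no H
  1 × N: 2 H
  1 × O (aromatic): no H
  1 × O: no H
  1 × S: 1 H
  Total hydrogens = 9.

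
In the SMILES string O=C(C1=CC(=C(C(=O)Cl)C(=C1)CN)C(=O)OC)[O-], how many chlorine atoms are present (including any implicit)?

The symbol for chlorine appears 1 time in the SMILES.

1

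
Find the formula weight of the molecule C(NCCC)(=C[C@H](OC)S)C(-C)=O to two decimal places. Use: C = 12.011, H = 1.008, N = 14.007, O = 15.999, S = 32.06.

203.30

Molecular formula: C9H17NO2S.
M = 9×12.011 + 17×1.008 + 1×14.007 + 2×15.999 + 1×32.06 = 203.30 g/mol.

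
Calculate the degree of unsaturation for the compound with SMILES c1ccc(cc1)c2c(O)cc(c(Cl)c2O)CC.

Molecular formula from the SMILES: C14H13ClO2.
DoU = (2C + 2 + N − H − X)/2 = (2·14 + 2 + 0 − 13 − 1)/2 = 16/2 = 8.
(Structurally: 2 ring(s) + 6 π bond(s) = 8.)

8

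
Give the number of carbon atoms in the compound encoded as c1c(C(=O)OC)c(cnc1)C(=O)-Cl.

8

The symbol for carbon appears 8 times in the SMILES. Lowercase c denotes aromatic carbon and counts toward C.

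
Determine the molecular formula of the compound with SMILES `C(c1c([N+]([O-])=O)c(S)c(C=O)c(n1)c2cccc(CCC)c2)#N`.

Heavy atoms from the SMILES: 16 C, 3 N, 3 O, 1 S.
Implicit hydrogens by atom environment:
  7 × C (aromatic): no H
  4 × C (aromatic): 1 H each → 4
  2 × C: 2 H each → 4
  2 × O: no H
  1 × C: 3 H
  1 × C: 1 H
  1 × C: no H
  1 × N (aromatic): no H
  1 × N (charge +1): no H
  1 × N: no H
  1 × O (charge -1): no H
  1 × S: 1 H
  Total hydrogens = 13.
Molecular formula: C16H13N3O3S

C16H13N3O3S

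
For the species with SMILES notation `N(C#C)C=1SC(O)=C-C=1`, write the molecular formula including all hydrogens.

Heavy atoms from the SMILES: 6 C, 1 N, 1 O, 1 S.
Implicit hydrogens by atom environment:
  2 × C (aromatic): 1 H each → 2
  2 × C (aromatic): no H
  1 × C: 1 H
  1 × C: no H
  1 × N: 1 H
  1 × O: 1 H
  1 × S (aromatic): no H
  Total hydrogens = 5.
Molecular formula: C6H5NOS

C6H5NOS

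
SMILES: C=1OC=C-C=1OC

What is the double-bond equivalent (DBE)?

Molecular formula from the SMILES: C5H6O2.
DoU = (2C + 2 + N − H − X)/2 = (2·5 + 2 + 0 − 6 − 0)/2 = 6/2 = 3.
(Structurally: 1 ring(s) + 2 π bond(s) = 3.)

3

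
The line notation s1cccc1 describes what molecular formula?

Heavy atoms from the SMILES: 4 C, 1 S.
Implicit hydrogens by atom environment:
  4 × C (aromatic): 1 H each → 4
  1 × S (aromatic): no H
  Total hydrogens = 4.
Molecular formula: C4H4S

C4H4S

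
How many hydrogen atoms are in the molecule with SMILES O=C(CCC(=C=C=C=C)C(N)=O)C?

11

Hydrogens are implicit in SMILES; fill each atom to its normal valence:
  6 × C: no H
  3 × C: 2 H each → 6
  2 × O: no H
  1 × C: 3 H
  1 × N: 2 H
  Total hydrogens = 11.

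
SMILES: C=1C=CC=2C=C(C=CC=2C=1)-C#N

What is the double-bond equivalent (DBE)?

9

Molecular formula from the SMILES: C11H7N.
DoU = (2C + 2 + N − H − X)/2 = (2·11 + 2 + 1 − 7 − 0)/2 = 18/2 = 9.
(Structurally: 2 ring(s) + 7 π bond(s) = 9.)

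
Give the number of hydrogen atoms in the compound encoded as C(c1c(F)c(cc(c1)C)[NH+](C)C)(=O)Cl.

Hydrogens are implicit in SMILES; fill each atom to its normal valence:
  4 × C (aromatic): no H
  3 × C: 3 H each → 9
  2 × C (aromatic): 1 H each → 2
  1 × C: no H
  1 × Cl: no H
  1 × F: no H
  1 × N (charge +1): 1 H
  1 × O: no H
  Total hydrogens = 12.

12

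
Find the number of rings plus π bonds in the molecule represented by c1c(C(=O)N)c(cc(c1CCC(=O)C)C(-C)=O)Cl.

Molecular formula from the SMILES: C13H14ClNO3.
DoU = (2C + 2 + N − H − X)/2 = (2·13 + 2 + 1 − 14 − 1)/2 = 14/2 = 7.
(Structurally: 1 ring(s) + 6 π bond(s) = 7.)

7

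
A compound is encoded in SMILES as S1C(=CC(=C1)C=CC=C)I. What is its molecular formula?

Heavy atoms from the SMILES: 8 C, 1 I, 1 S.
Implicit hydrogens by atom environment:
  3 × C: 1 H each → 3
  2 × C (aromatic): 1 H each → 2
  2 × C (aromatic): no H
  1 × C: 2 H
  1 × I: no H
  1 × S (aromatic): no H
  Total hydrogens = 7.
Molecular formula: C8H7IS

C8H7IS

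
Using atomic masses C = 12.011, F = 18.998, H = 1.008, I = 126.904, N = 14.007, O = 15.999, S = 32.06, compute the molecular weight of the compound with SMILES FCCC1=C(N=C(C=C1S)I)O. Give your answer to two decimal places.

299.10

Molecular formula: C7H7FINOS.
M = 7×12.011 + 1×18.998 + 7×1.008 + 1×126.904 + 1×14.007 + 1×15.999 + 1×32.06 = 299.10 g/mol.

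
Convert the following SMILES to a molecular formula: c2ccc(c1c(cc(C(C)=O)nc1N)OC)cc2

Heavy atoms from the SMILES: 14 C, 2 N, 2 O.
Implicit hydrogens by atom environment:
  6 × C (aromatic): 1 H each → 6
  5 × C (aromatic): no H
  2 × C: 3 H each → 6
  2 × O: no H
  1 × C: no H
  1 × N: 2 H
  1 × N (aromatic): no H
  Total hydrogens = 14.
Molecular formula: C14H14N2O2

C14H14N2O2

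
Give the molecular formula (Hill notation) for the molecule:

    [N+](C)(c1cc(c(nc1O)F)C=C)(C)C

C10H14FN2O+

Heavy atoms from the SMILES: 10 C, 1 F, 2 N, 1 O.
Implicit hydrogens by atom environment:
  4 × C (aromatic): no H
  3 × C: 3 H each → 9
  1 × C: 2 H
  1 × C (aromatic): 1 H
  1 × C: 1 H
  1 × F: no H
  1 × N (aromatic): no H
  1 × N (charge +1): no H
  1 × O: 1 H
  Total hydrogens = 14.
Net charge +1.
Molecular formula: C10H14FN2O+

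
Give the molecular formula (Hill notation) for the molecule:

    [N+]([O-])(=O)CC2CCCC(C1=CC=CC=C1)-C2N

C13H18N2O2

Heavy atoms from the SMILES: 13 C, 2 N, 2 O.
Implicit hydrogens by atom environment:
  5 × C (aromatic): 1 H each → 5
  4 × C: 2 H each → 8
  3 × C: 1 H each → 3
  1 × C (aromatic): no H
  1 × N: 2 H
  1 × N (charge +1): no H
  1 × O: no H
  1 × O (charge -1): no H
  Total hydrogens = 18.
Molecular formula: C13H18N2O2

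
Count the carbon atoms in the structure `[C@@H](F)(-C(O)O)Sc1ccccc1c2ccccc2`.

The symbol for carbon appears 14 times in the SMILES. Lowercase c denotes aromatic carbon and counts toward C.

14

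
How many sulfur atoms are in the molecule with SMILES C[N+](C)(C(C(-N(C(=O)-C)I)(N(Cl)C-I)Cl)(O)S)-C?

1

The symbol for sulfur appears 1 time in the SMILES.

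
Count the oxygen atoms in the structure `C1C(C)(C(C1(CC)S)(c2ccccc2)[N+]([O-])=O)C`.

2

The symbol for oxygen appears 2 times in the SMILES.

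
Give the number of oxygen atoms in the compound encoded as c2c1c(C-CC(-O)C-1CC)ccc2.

1

The symbol for oxygen appears 1 time in the SMILES.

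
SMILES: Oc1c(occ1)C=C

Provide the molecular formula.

C6H6O2

Heavy atoms from the SMILES: 6 C, 2 O.
Implicit hydrogens by atom environment:
  2 × C (aromatic): 1 H each → 2
  2 × C (aromatic): no H
  1 × C: 2 H
  1 × C: 1 H
  1 × O: 1 H
  1 × O (aromatic): no H
  Total hydrogens = 6.
Molecular formula: C6H6O2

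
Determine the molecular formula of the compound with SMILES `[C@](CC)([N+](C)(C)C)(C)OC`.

Heavy atoms from the SMILES: 8 C, 1 N, 1 O.
Implicit hydrogens by atom environment:
  6 × C: 3 H each → 18
  1 × C: 2 H
  1 × C: no H
  1 × N (charge +1): no H
  1 × O: no H
  Total hydrogens = 20.
Net charge +1.
Molecular formula: C8H20NO+

C8H20NO+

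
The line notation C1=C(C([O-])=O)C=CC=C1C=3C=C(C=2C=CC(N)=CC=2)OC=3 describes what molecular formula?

C17H12NO3-

Heavy atoms from the SMILES: 17 C, 1 N, 3 O.
Implicit hydrogens by atom environment:
  10 × C (aromatic): 1 H each → 10
  6 × C (aromatic): no H
  1 × C: no H
  1 × N: 2 H
  1 × O (aromatic): no H
  1 × O: no H
  1 × O (charge -1): no H
  Total hydrogens = 12.
Net charge -1.
Molecular formula: C17H12NO3-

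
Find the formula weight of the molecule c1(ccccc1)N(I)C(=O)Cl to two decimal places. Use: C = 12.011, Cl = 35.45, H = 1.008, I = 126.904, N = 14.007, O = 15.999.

Molecular formula: C7H5ClINO.
M = 7×12.011 + 1×35.45 + 5×1.008 + 1×126.904 + 1×14.007 + 1×15.999 = 281.48 g/mol.

281.48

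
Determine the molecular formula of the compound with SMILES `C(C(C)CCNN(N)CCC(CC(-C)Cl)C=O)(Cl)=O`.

C12H23Cl2N3O2

Heavy atoms from the SMILES: 12 C, 2 Cl, 3 N, 2 O.
Implicit hydrogens by atom environment:
  5 × C: 2 H each → 10
  4 × C: 1 H each → 4
  2 × C: 3 H each → 6
  2 × Cl: no H
  2 × O: no H
  1 × C: no H
  1 × N: 2 H
  1 × N: 1 H
  1 × N: no H
  Total hydrogens = 23.
Molecular formula: C12H23Cl2N3O2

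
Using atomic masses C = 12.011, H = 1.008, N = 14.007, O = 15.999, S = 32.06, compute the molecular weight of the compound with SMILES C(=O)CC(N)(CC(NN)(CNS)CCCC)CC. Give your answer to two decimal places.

276.44

Molecular formula: C12H28N4OS.
M = 12×12.011 + 28×1.008 + 4×14.007 + 1×15.999 + 1×32.06 = 276.44 g/mol.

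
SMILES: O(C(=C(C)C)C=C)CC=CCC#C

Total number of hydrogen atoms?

16

Hydrogens are implicit in SMILES; fill each atom to its normal valence:
  4 × C: 1 H each → 4
  3 × C: 2 H each → 6
  3 × C: no H
  2 × C: 3 H each → 6
  1 × O: no H
  Total hydrogens = 16.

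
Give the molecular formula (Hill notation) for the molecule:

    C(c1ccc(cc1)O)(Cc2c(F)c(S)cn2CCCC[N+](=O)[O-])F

Heavy atoms from the SMILES: 16 C, 2 F, 2 N, 3 O, 1 S.
Implicit hydrogens by atom environment:
  5 × C: 2 H each → 10
  5 × C (aromatic): 1 H each → 5
  5 × C (aromatic): no H
  2 × F: no H
  1 × C: 1 H
  1 × N (aromatic): no H
  1 × N (charge +1): no H
  1 × O: 1 H
  1 × O: no H
  1 × O (charge -1): no H
  1 × S: 1 H
  Total hydrogens = 18.
Molecular formula: C16H18F2N2O3S

C16H18F2N2O3S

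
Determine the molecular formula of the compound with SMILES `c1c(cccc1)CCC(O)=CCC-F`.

Heavy atoms from the SMILES: 12 C, 1 F, 1 O.
Implicit hydrogens by atom environment:
  5 × C (aromatic): 1 H each → 5
  4 × C: 2 H each → 8
  1 × C: 1 H
  1 × C: no H
  1 × C (aromatic): no H
  1 × F: no H
  1 × O: 1 H
  Total hydrogens = 15.
Molecular formula: C12H15FO

C12H15FO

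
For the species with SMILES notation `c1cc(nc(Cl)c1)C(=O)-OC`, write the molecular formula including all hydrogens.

Heavy atoms from the SMILES: 7 C, 1 Cl, 1 N, 2 O.
Implicit hydrogens by atom environment:
  3 × C (aromatic): 1 H each → 3
  2 × C (aromatic): no H
  2 × O: no H
  1 × C: 3 H
  1 × C: no H
  1 × Cl: no H
  1 × N (aromatic): no H
  Total hydrogens = 6.
Molecular formula: C7H6ClNO2

C7H6ClNO2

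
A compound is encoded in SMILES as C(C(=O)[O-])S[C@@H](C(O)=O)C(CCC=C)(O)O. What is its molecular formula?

C9H13O6S-

Heavy atoms from the SMILES: 9 C, 6 O, 1 S.
Implicit hydrogens by atom environment:
  4 × C: 2 H each → 8
  3 × C: no H
  3 × O: 1 H each → 3
  2 × C: 1 H each → 2
  2 × O: no H
  1 × O (charge -1): no H
  1 × S: no H
  Total hydrogens = 13.
Net charge -1.
Molecular formula: C9H13O6S-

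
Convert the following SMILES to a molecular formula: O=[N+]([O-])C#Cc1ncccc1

Heavy atoms from the SMILES: 7 C, 2 N, 2 O.
Implicit hydrogens by atom environment:
  4 × C (aromatic): 1 H each → 4
  2 × C: no H
  1 × C (aromatic): no H
  1 × N (aromatic): no H
  1 × N (charge +1): no H
  1 × O: no H
  1 × O (charge -1): no H
  Total hydrogens = 4.
Molecular formula: C7H4N2O2

C7H4N2O2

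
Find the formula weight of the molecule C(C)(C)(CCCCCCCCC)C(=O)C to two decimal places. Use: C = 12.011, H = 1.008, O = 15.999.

Molecular formula: C14H28O.
M = 14×12.011 + 28×1.008 + 1×15.999 = 212.38 g/mol.

212.38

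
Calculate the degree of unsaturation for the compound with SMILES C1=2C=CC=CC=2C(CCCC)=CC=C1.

Molecular formula from the SMILES: C14H16.
DoU = (2C + 2 + N − H − X)/2 = (2·14 + 2 + 0 − 16 − 0)/2 = 14/2 = 7.
(Structurally: 2 ring(s) + 5 π bond(s) = 7.)

7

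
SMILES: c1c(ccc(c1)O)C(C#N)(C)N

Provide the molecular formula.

C9H10N2O

Heavy atoms from the SMILES: 9 C, 2 N, 1 O.
Implicit hydrogens by atom environment:
  4 × C (aromatic): 1 H each → 4
  2 × C: no H
  2 × C (aromatic): no H
  1 × C: 3 H
  1 × N: 2 H
  1 × N: no H
  1 × O: 1 H
  Total hydrogens = 10.
Molecular formula: C9H10N2O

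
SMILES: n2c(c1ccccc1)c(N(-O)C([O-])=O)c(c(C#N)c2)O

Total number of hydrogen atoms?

8

Hydrogens are implicit in SMILES; fill each atom to its normal valence:
  6 × C (aromatic): 1 H each → 6
  5 × C (aromatic): no H
  2 × C: no H
  2 × N: no H
  2 × O: 1 H each → 2
  1 × N (aromatic): no H
  1 × O: no H
  1 × O (charge -1): no H
  Total hydrogens = 8.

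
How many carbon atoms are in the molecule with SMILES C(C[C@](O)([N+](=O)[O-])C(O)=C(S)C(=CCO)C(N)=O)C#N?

10

The symbol for carbon appears 10 times in the SMILES.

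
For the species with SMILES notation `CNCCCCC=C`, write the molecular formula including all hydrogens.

C7H15N

Heavy atoms from the SMILES: 7 C, 1 N.
Implicit hydrogens by atom environment:
  5 × C: 2 H each → 10
  1 × C: 3 H
  1 × C: 1 H
  1 × N: 1 H
  Total hydrogens = 15.
Molecular formula: C7H15N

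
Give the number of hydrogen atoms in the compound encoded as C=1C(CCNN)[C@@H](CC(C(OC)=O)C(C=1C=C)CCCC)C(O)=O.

Hydrogens are implicit in SMILES; fill each atom to its normal valence:
  7 × C: 2 H each → 14
  6 × C: 1 H each → 6
  3 × C: no H
  3 × O: no H
  2 × C: 3 H each → 6
  1 × N: 2 H
  1 × N: 1 H
  1 × O: 1 H
  Total hydrogens = 30.

30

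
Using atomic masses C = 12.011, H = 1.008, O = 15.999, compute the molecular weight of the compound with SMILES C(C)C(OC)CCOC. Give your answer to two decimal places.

Molecular formula: C7H16O2.
M = 7×12.011 + 16×1.008 + 2×15.999 = 132.20 g/mol.

132.20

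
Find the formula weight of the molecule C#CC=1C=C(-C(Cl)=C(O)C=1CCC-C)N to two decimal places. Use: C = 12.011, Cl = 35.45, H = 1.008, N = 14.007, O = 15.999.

Molecular formula: C12H14ClNO.
M = 12×12.011 + 1×35.45 + 14×1.008 + 1×14.007 + 1×15.999 = 223.70 g/mol.

223.70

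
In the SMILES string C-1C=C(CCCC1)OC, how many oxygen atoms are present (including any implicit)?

1

The symbol for oxygen appears 1 time in the SMILES.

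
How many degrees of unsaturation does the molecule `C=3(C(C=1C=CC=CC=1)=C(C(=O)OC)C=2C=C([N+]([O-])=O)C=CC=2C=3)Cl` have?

Molecular formula from the SMILES: C18H12ClNO4.
DoU = (2C + 2 + N − H − X)/2 = (2·18 + 2 + 1 − 12 − 1)/2 = 26/2 = 13.
(Structurally: 3 ring(s) + 10 π bond(s) = 13.)

13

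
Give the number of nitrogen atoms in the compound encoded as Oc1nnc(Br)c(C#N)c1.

3

The symbol for nitrogen appears 3 times in the SMILES.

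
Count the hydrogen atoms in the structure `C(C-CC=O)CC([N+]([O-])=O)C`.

13

Hydrogens are implicit in SMILES; fill each atom to its normal valence:
  4 × C: 2 H each → 8
  2 × C: 1 H each → 2
  2 × O: no H
  1 × C: 3 H
  1 × N (charge +1): no H
  1 × O (charge -1): no H
  Total hydrogens = 13.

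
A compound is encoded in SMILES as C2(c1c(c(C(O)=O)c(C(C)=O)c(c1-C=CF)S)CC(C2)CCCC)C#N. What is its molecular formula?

Heavy atoms from the SMILES: 20 C, 1 F, 1 N, 3 O, 1 S.
Implicit hydrogens by atom environment:
  6 × C (aromatic): no H
  5 × C: 2 H each → 10
  4 × C: 1 H each → 4
  3 × C: no H
  2 × C: 3 H each → 6
  2 × O: no H
  1 × F: no H
  1 × N: no H
  1 × O: 1 H
  1 × S: 1 H
  Total hydrogens = 22.
Molecular formula: C20H22FNO3S

C20H22FNO3S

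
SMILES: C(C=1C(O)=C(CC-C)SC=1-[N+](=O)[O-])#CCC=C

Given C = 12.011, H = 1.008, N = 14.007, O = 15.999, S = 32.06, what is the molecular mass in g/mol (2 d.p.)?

251.30

Molecular formula: C12H13NO3S.
M = 12×12.011 + 13×1.008 + 1×14.007 + 3×15.999 + 1×32.06 = 251.30 g/mol.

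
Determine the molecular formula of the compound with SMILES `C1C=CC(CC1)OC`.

Heavy atoms from the SMILES: 7 C, 1 O.
Implicit hydrogens by atom environment:
  3 × C: 2 H each → 6
  3 × C: 1 H each → 3
  1 × C: 3 H
  1 × O: no H
  Total hydrogens = 12.
Molecular formula: C7H12O

C7H12O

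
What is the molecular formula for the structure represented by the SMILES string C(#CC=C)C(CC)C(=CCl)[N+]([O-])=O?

Heavy atoms from the SMILES: 9 C, 1 Cl, 1 N, 2 O.
Implicit hydrogens by atom environment:
  3 × C: 1 H each → 3
  3 × C: no H
  2 × C: 2 H each → 4
  1 × C: 3 H
  1 × Cl: no H
  1 × N (charge +1): no H
  1 × O: no H
  1 × O (charge -1): no H
  Total hydrogens = 10.
Molecular formula: C9H10ClNO2

C9H10ClNO2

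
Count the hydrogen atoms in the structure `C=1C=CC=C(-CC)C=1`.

Hydrogens are implicit in SMILES; fill each atom to its normal valence:
  5 × C (aromatic): 1 H each → 5
  1 × C: 3 H
  1 × C: 2 H
  1 × C (aromatic): no H
  Total hydrogens = 10.

10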